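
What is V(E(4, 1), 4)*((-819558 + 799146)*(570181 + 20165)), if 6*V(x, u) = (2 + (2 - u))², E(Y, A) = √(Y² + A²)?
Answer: 0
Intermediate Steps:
E(Y, A) = √(A² + Y²)
V(x, u) = (4 - u)²/6 (V(x, u) = (2 + (2 - u))²/6 = (4 - u)²/6)
V(E(4, 1), 4)*((-819558 + 799146)*(570181 + 20165)) = ((-4 + 4)²/6)*((-819558 + 799146)*(570181 + 20165)) = ((⅙)*0²)*(-20412*590346) = ((⅙)*0)*(-12050142552) = 0*(-12050142552) = 0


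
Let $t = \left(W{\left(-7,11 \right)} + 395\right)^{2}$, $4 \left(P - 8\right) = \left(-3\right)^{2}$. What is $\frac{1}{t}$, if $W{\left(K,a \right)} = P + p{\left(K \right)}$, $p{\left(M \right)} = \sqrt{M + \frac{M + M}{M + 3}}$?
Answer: $\frac{16}{\left(1621 + 2 i \sqrt{14}\right)^{2}} \approx 6.0887 \cdot 10^{-6} - 5.6218 \cdot 10^{-8} i$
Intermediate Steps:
$p{\left(M \right)} = \sqrt{M + \frac{2 M}{3 + M}}$
$P = \frac{41}{4}$ ($P = 8 + \frac{\left(-3\right)^{2}}{4} = 8 + \frac{1}{4} \cdot 9 = 8 + \frac{9}{4} = \frac{41}{4} \approx 10.25$)
$W{\left(K,a \right)} = \frac{41}{4} + \sqrt{\frac{K \left(5 + K\right)}{3 + K}}$
$t = \left(\frac{1621}{4} + \frac{i \sqrt{14}}{2}\right)^{2}$ ($t = \left(\left(\frac{41}{4} + \sqrt{- \frac{7 \left(5 - 7\right)}{3 - 7}}\right) + 395\right)^{2} = \left(\left(\frac{41}{4} + \sqrt{\left(-7\right) \frac{1}{-4} \left(-2\right)}\right) + 395\right)^{2} = \left(\left(\frac{41}{4} + \sqrt{\left(-7\right) \left(- \frac{1}{4}\right) \left(-2\right)}\right) + 395\right)^{2} = \left(\left(\frac{41}{4} + \sqrt{- \frac{7}{2}}\right) + 395\right)^{2} = \left(\left(\frac{41}{4} + \frac{i \sqrt{14}}{2}\right) + 395\right)^{2} = \left(\frac{1621}{4} + \frac{i \sqrt{14}}{2}\right)^{2} \approx 1.6422 \cdot 10^{5} + 1516.0 i$)
$\frac{1}{t} = \frac{1}{\frac{2627585}{16} + \frac{1621 i \sqrt{14}}{4}}$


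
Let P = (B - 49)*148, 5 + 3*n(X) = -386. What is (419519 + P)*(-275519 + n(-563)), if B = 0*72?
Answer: -340923371116/3 ≈ -1.1364e+11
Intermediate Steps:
B = 0
n(X) = -391/3 (n(X) = -5/3 + (1/3)*(-386) = -5/3 - 386/3 = -391/3)
P = -7252 (P = (0 - 49)*148 = -49*148 = -7252)
(419519 + P)*(-275519 + n(-563)) = (419519 - 7252)*(-275519 - 391/3) = 412267*(-826948/3) = -340923371116/3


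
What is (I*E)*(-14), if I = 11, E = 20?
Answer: -3080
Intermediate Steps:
(I*E)*(-14) = (11*20)*(-14) = 220*(-14) = -3080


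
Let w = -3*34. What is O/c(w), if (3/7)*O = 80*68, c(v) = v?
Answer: -1120/9 ≈ -124.44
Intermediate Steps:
w = -102
O = 38080/3 (O = 7*(80*68)/3 = (7/3)*5440 = 38080/3 ≈ 12693.)
O/c(w) = (38080/3)/(-102) = (38080/3)*(-1/102) = -1120/9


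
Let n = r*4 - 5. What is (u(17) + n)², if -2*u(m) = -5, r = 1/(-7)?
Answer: 1849/196 ≈ 9.4337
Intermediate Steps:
r = -⅐ ≈ -0.14286
u(m) = 5/2 (u(m) = -½*(-5) = 5/2)
n = -39/7 (n = -⅐*4 - 5 = -4/7 - 5 = -39/7 ≈ -5.5714)
(u(17) + n)² = (5/2 - 39/7)² = (-43/14)² = 1849/196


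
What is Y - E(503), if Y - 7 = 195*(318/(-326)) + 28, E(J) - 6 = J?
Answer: -108267/163 ≈ -664.21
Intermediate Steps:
E(J) = 6 + J
Y = -25300/163 (Y = 7 + (195*(318/(-326)) + 28) = 7 + (195*(318*(-1/326)) + 28) = 7 + (195*(-159/163) + 28) = 7 + (-31005/163 + 28) = 7 - 26441/163 = -25300/163 ≈ -155.21)
Y - E(503) = -25300/163 - (6 + 503) = -25300/163 - 1*509 = -25300/163 - 509 = -108267/163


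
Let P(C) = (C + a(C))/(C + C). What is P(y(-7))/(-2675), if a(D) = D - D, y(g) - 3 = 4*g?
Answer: -1/5350 ≈ -0.00018692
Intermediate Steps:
y(g) = 3 + 4*g
a(D) = 0
P(C) = ½ (P(C) = (C + 0)/(C + C) = C/((2*C)) = C*(1/(2*C)) = ½)
P(y(-7))/(-2675) = (½)/(-2675) = (½)*(-1/2675) = -1/5350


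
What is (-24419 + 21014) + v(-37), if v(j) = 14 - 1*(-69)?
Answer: -3322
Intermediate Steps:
v(j) = 83 (v(j) = 14 + 69 = 83)
(-24419 + 21014) + v(-37) = (-24419 + 21014) + 83 = -3405 + 83 = -3322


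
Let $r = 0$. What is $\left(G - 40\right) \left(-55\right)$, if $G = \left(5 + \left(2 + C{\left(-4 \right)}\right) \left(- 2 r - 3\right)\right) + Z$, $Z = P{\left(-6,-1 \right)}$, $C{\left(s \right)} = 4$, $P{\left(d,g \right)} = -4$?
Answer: $3135$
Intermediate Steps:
$Z = -4$
$G = -17$ ($G = \left(5 + \left(2 + 4\right) \left(\left(-2\right) 0 - 3\right)\right) - 4 = \left(5 + 6 \left(0 - 3\right)\right) - 4 = \left(5 + 6 \left(-3\right)\right) - 4 = \left(5 - 18\right) - 4 = -13 - 4 = -17$)
$\left(G - 40\right) \left(-55\right) = \left(-17 - 40\right) \left(-55\right) = \left(-57\right) \left(-55\right) = 3135$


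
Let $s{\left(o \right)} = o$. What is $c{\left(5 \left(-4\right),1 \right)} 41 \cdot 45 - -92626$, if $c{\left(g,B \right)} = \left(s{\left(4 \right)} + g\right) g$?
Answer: $683026$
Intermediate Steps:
$c{\left(g,B \right)} = g \left(4 + g\right)$ ($c{\left(g,B \right)} = \left(4 + g\right) g = g \left(4 + g\right)$)
$c{\left(5 \left(-4\right),1 \right)} 41 \cdot 45 - -92626 = 5 \left(-4\right) \left(4 + 5 \left(-4\right)\right) 41 \cdot 45 - -92626 = - 20 \left(4 - 20\right) 41 \cdot 45 + 92626 = \left(-20\right) \left(-16\right) 41 \cdot 45 + 92626 = 320 \cdot 41 \cdot 45 + 92626 = 13120 \cdot 45 + 92626 = 590400 + 92626 = 683026$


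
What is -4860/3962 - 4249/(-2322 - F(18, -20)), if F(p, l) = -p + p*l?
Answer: 3693349/3851064 ≈ 0.95905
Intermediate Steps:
F(p, l) = -p + l*p
-4860/3962 - 4249/(-2322 - F(18, -20)) = -4860/3962 - 4249/(-2322 - 18*(-1 - 20)) = -4860*1/3962 - 4249/(-2322 - 18*(-21)) = -2430/1981 - 4249/(-2322 - 1*(-378)) = -2430/1981 - 4249/(-2322 + 378) = -2430/1981 - 4249/(-1944) = -2430/1981 - 4249*(-1/1944) = -2430/1981 + 4249/1944 = 3693349/3851064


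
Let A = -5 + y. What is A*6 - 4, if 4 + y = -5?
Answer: -88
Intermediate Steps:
y = -9 (y = -4 - 5 = -9)
A = -14 (A = -5 - 9 = -14)
A*6 - 4 = -14*6 - 4 = -84 - 4 = -88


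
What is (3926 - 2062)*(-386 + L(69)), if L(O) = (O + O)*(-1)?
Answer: -976736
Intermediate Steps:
L(O) = -2*O (L(O) = (2*O)*(-1) = -2*O)
(3926 - 2062)*(-386 + L(69)) = (3926 - 2062)*(-386 - 2*69) = 1864*(-386 - 138) = 1864*(-524) = -976736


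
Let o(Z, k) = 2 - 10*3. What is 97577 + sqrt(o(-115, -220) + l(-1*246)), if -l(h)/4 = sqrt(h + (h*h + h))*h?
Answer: 97577 + 2*sqrt(-7 + 492*sqrt(15006)) ≈ 98068.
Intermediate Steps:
o(Z, k) = -28 (o(Z, k) = 2 - 30 = -28)
l(h) = -4*h*sqrt(h**2 + 2*h) (l(h) = -4*sqrt(h + (h*h + h))*h = -4*sqrt(h + (h**2 + h))*h = -4*sqrt(h + (h + h**2))*h = -4*sqrt(h**2 + 2*h)*h = -4*h*sqrt(h**2 + 2*h))
97577 + sqrt(o(-115, -220) + l(-1*246)) = 97577 + sqrt(-28 - 4*(-1*246)*sqrt((-1*246)*(2 - 1*246))) = 97577 + sqrt(-28 - 4*(-246)*sqrt(-246*(2 - 246))) = 97577 + sqrt(-28 - 4*(-246)*sqrt(-246*(-244))) = 97577 + sqrt(-28 - 4*(-246)*sqrt(60024)) = 97577 + sqrt(-28 - 4*(-246)*2*sqrt(15006)) = 97577 + sqrt(-28 + 1968*sqrt(15006))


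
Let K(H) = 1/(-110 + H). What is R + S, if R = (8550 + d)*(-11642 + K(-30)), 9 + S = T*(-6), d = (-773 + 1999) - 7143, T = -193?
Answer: -4291315813/140 ≈ -3.0652e+7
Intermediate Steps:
d = -5917 (d = 1226 - 7143 = -5917)
S = 1149 (S = -9 - 193*(-6) = -9 + 1158 = 1149)
R = -4291476673/140 (R = (8550 - 5917)*(-11642 + 1/(-110 - 30)) = 2633*(-11642 + 1/(-140)) = 2633*(-11642 - 1/140) = 2633*(-1629881/140) = -4291476673/140 ≈ -3.0653e+7)
R + S = -4291476673/140 + 1149 = -4291315813/140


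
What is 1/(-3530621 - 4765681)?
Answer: -1/8296302 ≈ -1.2054e-7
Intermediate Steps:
1/(-3530621 - 4765681) = 1/(-8296302) = -1/8296302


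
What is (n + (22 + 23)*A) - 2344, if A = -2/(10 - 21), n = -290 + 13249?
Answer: 116855/11 ≈ 10623.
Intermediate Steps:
n = 12959
A = 2/11 (A = -2/(-11) = -2*(-1/11) = 2/11 ≈ 0.18182)
(n + (22 + 23)*A) - 2344 = (12959 + (22 + 23)*(2/11)) - 2344 = (12959 + 45*(2/11)) - 2344 = (12959 + 90/11) - 2344 = 142639/11 - 2344 = 116855/11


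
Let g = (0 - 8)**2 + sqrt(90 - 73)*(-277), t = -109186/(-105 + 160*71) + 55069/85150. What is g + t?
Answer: 10531572339/191672650 - 277*sqrt(17) ≈ -1087.2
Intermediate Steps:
t = -1735477261/191672650 (t = -109186/(-105 + 11360) + 55069*(1/85150) = -109186/11255 + 55069/85150 = -1735477261/191672650 ≈ -9.0544)
g = 64 - 277*sqrt(17) (g = (-8)**2 + sqrt(17)*(-277) = 64 - 277*sqrt(17) ≈ -1078.1)
g + t = (64 - 277*sqrt(17)) - 1735477261/191672650 = 10531572339/191672650 - 277*sqrt(17)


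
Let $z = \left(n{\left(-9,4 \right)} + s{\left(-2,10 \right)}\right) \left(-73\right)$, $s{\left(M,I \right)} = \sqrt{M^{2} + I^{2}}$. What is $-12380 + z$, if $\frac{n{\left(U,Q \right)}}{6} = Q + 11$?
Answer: $-18950 - 146 \sqrt{26} \approx -19694.0$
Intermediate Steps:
$n{\left(U,Q \right)} = 66 + 6 Q$ ($n{\left(U,Q \right)} = 6 \left(Q + 11\right) = 6 \left(11 + Q\right) = 66 + 6 Q$)
$s{\left(M,I \right)} = \sqrt{I^{2} + M^{2}}$
$z = -6570 - 146 \sqrt{26}$ ($z = \left(\left(66 + 6 \cdot 4\right) + \sqrt{10^{2} + \left(-2\right)^{2}}\right) \left(-73\right) = \left(\left(66 + 24\right) + \sqrt{100 + 4}\right) \left(-73\right) = \left(90 + \sqrt{104}\right) \left(-73\right) = \left(90 + 2 \sqrt{26}\right) \left(-73\right) = -6570 - 146 \sqrt{26} \approx -7314.5$)
$-12380 + z = -12380 - \left(6570 + 146 \sqrt{26}\right) = -18950 - 146 \sqrt{26}$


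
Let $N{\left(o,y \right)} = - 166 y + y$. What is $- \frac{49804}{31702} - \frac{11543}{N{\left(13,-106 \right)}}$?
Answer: $- \frac{56227643}{25203090} \approx -2.231$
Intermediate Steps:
$N{\left(o,y \right)} = - 165 y$
$- \frac{49804}{31702} - \frac{11543}{N{\left(13,-106 \right)}} = - \frac{49804}{31702} - \frac{11543}{\left(-165\right) \left(-106\right)} = \left(-49804\right) \frac{1}{31702} - \frac{11543}{17490} = - \frac{24902}{15851} - \frac{11543}{17490} = - \frac{56227643}{25203090}$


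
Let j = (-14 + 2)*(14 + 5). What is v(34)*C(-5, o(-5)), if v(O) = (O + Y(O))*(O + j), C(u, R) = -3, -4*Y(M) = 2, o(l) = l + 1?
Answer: 19497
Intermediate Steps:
o(l) = 1 + l
Y(M) = -1/2 (Y(M) = -1/4*2 = -1/2)
j = -228 (j = -12*19 = -228)
v(O) = (-228 + O)*(-1/2 + O) (v(O) = (O - 1/2)*(O - 228) = (-1/2 + O)*(-228 + O) = (-228 + O)*(-1/2 + O))
v(34)*C(-5, o(-5)) = (114 + 34**2 - 457/2*34)*(-3) = (114 + 1156 - 7769)*(-3) = -6499*(-3) = 19497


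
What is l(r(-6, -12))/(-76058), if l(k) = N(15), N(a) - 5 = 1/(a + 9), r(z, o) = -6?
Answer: -121/1825392 ≈ -6.6287e-5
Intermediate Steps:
N(a) = 5 + 1/(9 + a) (N(a) = 5 + 1/(a + 9) = 5 + 1/(9 + a))
l(k) = 121/24 (l(k) = (46 + 5*15)/(9 + 15) = (46 + 75)/24 = (1/24)*121 = 121/24)
l(r(-6, -12))/(-76058) = (121/24)/(-76058) = (121/24)*(-1/76058) = -121/1825392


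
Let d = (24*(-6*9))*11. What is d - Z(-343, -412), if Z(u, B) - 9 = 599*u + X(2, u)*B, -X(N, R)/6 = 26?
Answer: 126920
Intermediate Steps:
X(N, R) = -156 (X(N, R) = -6*26 = -156)
d = -14256 (d = (24*(-54))*11 = -1296*11 = -14256)
Z(u, B) = 9 - 156*B + 599*u (Z(u, B) = 9 + (599*u - 156*B) = 9 + (-156*B + 599*u) = 9 - 156*B + 599*u)
d - Z(-343, -412) = -14256 - (9 - 156*(-412) + 599*(-343)) = -14256 - (9 + 64272 - 205457) = -14256 - 1*(-141176) = -14256 + 141176 = 126920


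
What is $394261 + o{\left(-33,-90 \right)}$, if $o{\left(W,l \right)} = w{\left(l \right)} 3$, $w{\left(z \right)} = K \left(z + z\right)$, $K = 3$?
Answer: $392641$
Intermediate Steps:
$w{\left(z \right)} = 6 z$ ($w{\left(z \right)} = 3 \left(z + z\right) = 3 \cdot 2 z = 6 z$)
$o{\left(W,l \right)} = 18 l$ ($o{\left(W,l \right)} = 6 l 3 = 18 l$)
$394261 + o{\left(-33,-90 \right)} = 394261 + 18 \left(-90\right) = 394261 - 1620 = 392641$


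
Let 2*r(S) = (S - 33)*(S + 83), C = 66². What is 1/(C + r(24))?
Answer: 2/7749 ≈ 0.00025810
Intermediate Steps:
C = 4356
r(S) = (-33 + S)*(83 + S)/2 (r(S) = ((S - 33)*(S + 83))/2 = ((-33 + S)*(83 + S))/2 = (-33 + S)*(83 + S)/2)
1/(C + r(24)) = 1/(4356 + (-2739/2 + (½)*24² + 25*24)) = 1/(4356 + (-2739/2 + (½)*576 + 600)) = 1/(4356 + (-2739/2 + 288 + 600)) = 1/(4356 - 963/2) = 1/(7749/2) = 2/7749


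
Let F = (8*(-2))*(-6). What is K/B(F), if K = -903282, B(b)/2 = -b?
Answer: 150547/32 ≈ 4704.6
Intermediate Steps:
F = 96 (F = -16*(-6) = 96)
B(b) = -2*b (B(b) = 2*(-b) = -2*b)
K/B(F) = -903282/((-2*96)) = -903282/(-192) = -903282*(-1/192) = 150547/32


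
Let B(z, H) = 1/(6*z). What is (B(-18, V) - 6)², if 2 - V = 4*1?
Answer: 421201/11664 ≈ 36.111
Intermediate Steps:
V = -2 (V = 2 - 4 = -2)
B(z, H) = 1/(6*z)
(B(-18, V) - 6)² = ((⅙)/(-18) - 6)² = ((⅙)*(-1/18) - 6)² = (-1/108 - 6)² = (-649/108)² = 421201/11664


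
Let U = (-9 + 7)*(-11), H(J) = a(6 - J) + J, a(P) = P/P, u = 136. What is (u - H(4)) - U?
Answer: 109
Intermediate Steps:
a(P) = 1
H(J) = 1 + J
U = 22 (U = -2*(-11) = 22)
(u - H(4)) - U = (136 - (1 + 4)) - 1*22 = (136 - 1*5) - 22 = (136 - 5) - 22 = 131 - 22 = 109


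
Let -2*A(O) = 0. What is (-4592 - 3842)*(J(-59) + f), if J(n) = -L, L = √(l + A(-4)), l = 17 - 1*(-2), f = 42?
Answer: -354228 + 8434*√19 ≈ -3.1747e+5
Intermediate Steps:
l = 19 (l = 17 + 2 = 19)
A(O) = 0 (A(O) = -½*0 = 0)
L = √19 (L = √(19 + 0) = √19 ≈ 4.3589)
J(n) = -√19
(-4592 - 3842)*(J(-59) + f) = (-4592 - 3842)*(-√19 + 42) = -8434*(42 - √19) = -354228 + 8434*√19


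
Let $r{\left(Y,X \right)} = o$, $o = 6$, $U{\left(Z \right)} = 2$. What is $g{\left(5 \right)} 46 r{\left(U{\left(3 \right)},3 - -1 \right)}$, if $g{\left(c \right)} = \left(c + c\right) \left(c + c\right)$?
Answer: $27600$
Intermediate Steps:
$g{\left(c \right)} = 4 c^{2}$ ($g{\left(c \right)} = 2 c 2 c = 4 c^{2}$)
$r{\left(Y,X \right)} = 6$
$g{\left(5 \right)} 46 r{\left(U{\left(3 \right)},3 - -1 \right)} = 4 \cdot 5^{2} \cdot 46 \cdot 6 = 4 \cdot 25 \cdot 46 \cdot 6 = 100 \cdot 46 \cdot 6 = 4600 \cdot 6 = 27600$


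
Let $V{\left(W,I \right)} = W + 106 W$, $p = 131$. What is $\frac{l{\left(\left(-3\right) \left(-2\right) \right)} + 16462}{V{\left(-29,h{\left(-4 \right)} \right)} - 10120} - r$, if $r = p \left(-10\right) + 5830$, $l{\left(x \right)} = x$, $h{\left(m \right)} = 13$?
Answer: $- \frac{59784428}{13223} \approx -4521.2$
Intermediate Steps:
$V{\left(W,I \right)} = 107 W$
$r = 4520$ ($r = 131 \left(-10\right) + 5830 = -1310 + 5830 = 4520$)
$\frac{l{\left(\left(-3\right) \left(-2\right) \right)} + 16462}{V{\left(-29,h{\left(-4 \right)} \right)} - 10120} - r = \frac{\left(-3\right) \left(-2\right) + 16462}{107 \left(-29\right) - 10120} - 4520 = \frac{6 + 16462}{-3103 - 10120} - 4520 = \frac{16468}{-13223} - 4520 = 16468 \left(- \frac{1}{13223}\right) - 4520 = - \frac{16468}{13223} - 4520 = - \frac{59784428}{13223}$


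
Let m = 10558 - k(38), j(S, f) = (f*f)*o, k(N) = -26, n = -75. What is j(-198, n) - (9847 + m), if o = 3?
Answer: -3556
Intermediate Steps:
j(S, f) = 3*f² (j(S, f) = (f*f)*3 = f²*3 = 3*f²)
m = 10584 (m = 10558 - 1*(-26) = 10558 + 26 = 10584)
j(-198, n) - (9847 + m) = 3*(-75)² - (9847 + 10584) = 3*5625 - 1*20431 = 16875 - 20431 = -3556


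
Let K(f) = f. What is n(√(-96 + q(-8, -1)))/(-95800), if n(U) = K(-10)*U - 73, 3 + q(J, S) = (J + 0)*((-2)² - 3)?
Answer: 73/95800 + I*√107/9580 ≈ 0.000762 + 0.0010798*I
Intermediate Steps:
q(J, S) = -3 + J (q(J, S) = -3 + (J + 0)*((-2)² - 3) = -3 + J*(4 - 3) = -3 + J*1 = -3 + J)
n(U) = -73 - 10*U (n(U) = -10*U - 73 = -73 - 10*U)
n(√(-96 + q(-8, -1)))/(-95800) = (-73 - 10*√(-96 + (-3 - 8)))/(-95800) = (-73 - 10*√(-96 - 11))*(-1/95800) = (-73 - 10*I*√107)*(-1/95800) = 73/95800 + I*√107/9580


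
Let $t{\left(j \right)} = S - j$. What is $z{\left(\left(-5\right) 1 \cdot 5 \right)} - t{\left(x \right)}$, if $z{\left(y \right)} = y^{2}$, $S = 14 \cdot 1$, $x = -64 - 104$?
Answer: $443$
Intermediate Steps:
$x = -168$
$S = 14$
$t{\left(j \right)} = 14 - j$
$z{\left(\left(-5\right) 1 \cdot 5 \right)} - t{\left(x \right)} = \left(\left(-5\right) 1 \cdot 5\right)^{2} - \left(14 - -168\right) = \left(\left(-5\right) 5\right)^{2} - \left(14 + 168\right) = \left(-25\right)^{2} - 182 = 625 - 182 = 443$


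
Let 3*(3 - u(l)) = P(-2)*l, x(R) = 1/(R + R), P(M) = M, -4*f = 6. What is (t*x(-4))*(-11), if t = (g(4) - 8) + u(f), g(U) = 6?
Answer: 0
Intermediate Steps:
f = -3/2 (f = -1/4*6 = -3/2 ≈ -1.5000)
x(R) = 1/(2*R)
u(l) = 3 + 2*l/3 (u(l) = 3 - (-2)*l/3 = 3 + 2*l/3)
t = 0 (t = (6 - 8) + (3 + (2/3)*(-3/2)) = -2 + (3 - 1) = -2 + 2 = 0)
(t*x(-4))*(-11) = (0*((1/2)/(-4)))*(-11) = (0*((1/2)*(-1/4)))*(-11) = (0*(-1/8))*(-11) = 0*(-11) = 0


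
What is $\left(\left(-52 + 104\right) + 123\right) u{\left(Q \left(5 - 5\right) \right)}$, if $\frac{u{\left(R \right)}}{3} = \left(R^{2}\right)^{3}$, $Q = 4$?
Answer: $0$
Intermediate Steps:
$u{\left(R \right)} = 3 R^{6}$ ($u{\left(R \right)} = 3 \left(R^{2}\right)^{3} = 3 R^{6}$)
$\left(\left(-52 + 104\right) + 123\right) u{\left(Q \left(5 - 5\right) \right)} = \left(\left(-52 + 104\right) + 123\right) 3 \left(4 \left(5 - 5\right)\right)^{6} = \left(52 + 123\right) 3 \left(4 \cdot 0\right)^{6} = 175 \cdot 3 \cdot 0^{6} = 175 \cdot 3 \cdot 0 = 175 \cdot 0 = 0$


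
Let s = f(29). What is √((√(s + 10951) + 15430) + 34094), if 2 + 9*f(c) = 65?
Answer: √(49524 + √10958) ≈ 222.77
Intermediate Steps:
f(c) = 7 (f(c) = -2/9 + (⅑)*65 = -2/9 + 65/9 = 7)
s = 7
√((√(s + 10951) + 15430) + 34094) = √((√(7 + 10951) + 15430) + 34094) = √((√10958 + 15430) + 34094) = √((15430 + √10958) + 34094) = √(49524 + √10958)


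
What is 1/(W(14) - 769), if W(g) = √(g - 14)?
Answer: -1/769 ≈ -0.0013004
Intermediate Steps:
W(g) = √(-14 + g)
1/(W(14) - 769) = 1/(√(-14 + 14) - 769) = 1/(√0 - 769) = 1/(0 - 769) = 1/(-769) = -1/769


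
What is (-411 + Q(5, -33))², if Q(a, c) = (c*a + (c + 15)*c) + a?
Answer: 529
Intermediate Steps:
Q(a, c) = a + a*c + c*(15 + c) (Q(a, c) = (a*c + (15 + c)*c) + a = (a*c + c*(15 + c)) + a = a + a*c + c*(15 + c))
(-411 + Q(5, -33))² = (-411 + (5 + (-33)² + 15*(-33) + 5*(-33)))² = (-411 + (5 + 1089 - 495 - 165))² = (-411 + 434)² = 23² = 529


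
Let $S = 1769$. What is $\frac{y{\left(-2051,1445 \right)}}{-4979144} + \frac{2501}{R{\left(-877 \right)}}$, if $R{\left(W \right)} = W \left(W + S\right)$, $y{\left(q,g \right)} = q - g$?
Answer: $- \frac{5447295}{2183354644} \approx -0.0024949$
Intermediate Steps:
$R{\left(W \right)} = W \left(1769 + W\right)$ ($R{\left(W \right)} = W \left(W + 1769\right) = W \left(1769 + W\right)$)
$\frac{y{\left(-2051,1445 \right)}}{-4979144} + \frac{2501}{R{\left(-877 \right)}} = \frac{-2051 - 1445}{-4979144} + \frac{2501}{\left(-877\right) \left(1769 - 877\right)} = \left(-2051 - 1445\right) \left(- \frac{1}{4979144}\right) + \frac{2501}{\left(-877\right) 892} = \left(-3496\right) \left(- \frac{1}{4979144}\right) + \frac{2501}{-782284} = \frac{437}{622393} + 2501 \left(- \frac{1}{782284}\right) = \frac{437}{622393} - \frac{2501}{782284} = - \frac{5447295}{2183354644}$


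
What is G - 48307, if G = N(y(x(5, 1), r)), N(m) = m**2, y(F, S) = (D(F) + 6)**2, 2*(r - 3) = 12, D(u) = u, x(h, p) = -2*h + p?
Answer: -48226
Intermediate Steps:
x(h, p) = p - 2*h
r = 9 (r = 3 + (1/2)*12 = 3 + 6 = 9)
y(F, S) = (6 + F)**2 (y(F, S) = (F + 6)**2 = (6 + F)**2)
G = 81 (G = ((6 + (1 - 2*5))**2)**2 = ((6 + (1 - 10))**2)**2 = ((6 - 9)**2)**2 = ((-3)**2)**2 = 9**2 = 81)
G - 48307 = 81 - 48307 = -48226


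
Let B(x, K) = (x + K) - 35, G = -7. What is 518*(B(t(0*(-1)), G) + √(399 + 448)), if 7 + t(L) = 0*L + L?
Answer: -25382 + 5698*√7 ≈ -10307.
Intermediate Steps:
t(L) = -7 + L (t(L) = -7 + (0*L + L) = -7 + (0 + L) = -7 + L)
B(x, K) = -35 + K + x (B(x, K) = (K + x) - 35 = -35 + K + x)
518*(B(t(0*(-1)), G) + √(399 + 448)) = 518*((-35 - 7 + (-7 + 0*(-1))) + √(399 + 448)) = 518*((-35 - 7 + (-7 + 0)) + √847) = 518*((-35 - 7 - 7) + 11*√7) = 518*(-49 + 11*√7) = -25382 + 5698*√7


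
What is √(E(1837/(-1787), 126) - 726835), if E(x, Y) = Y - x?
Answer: I*√2320646709902/1787 ≈ 852.47*I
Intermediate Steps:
√(E(1837/(-1787), 126) - 726835) = √((126 - 1837/(-1787)) - 726835) = √((126 - 1837*(-1)/1787) - 726835) = √((126 - 1*(-1837/1787)) - 726835) = √((126 + 1837/1787) - 726835) = √(226999/1787 - 726835) = √(-1298627146/1787) = I*√2320646709902/1787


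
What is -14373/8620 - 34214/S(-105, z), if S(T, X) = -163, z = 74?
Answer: 292581881/1405060 ≈ 208.23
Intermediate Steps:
-14373/8620 - 34214/S(-105, z) = -14373/8620 - 34214/(-163) = -14373*1/8620 - 34214*(-1/163) = -14373/8620 + 34214/163 = 292581881/1405060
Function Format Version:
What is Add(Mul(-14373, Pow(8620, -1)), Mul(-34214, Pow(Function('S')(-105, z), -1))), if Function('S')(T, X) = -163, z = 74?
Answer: Rational(292581881, 1405060) ≈ 208.23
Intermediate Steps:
Add(Mul(-14373, Pow(8620, -1)), Mul(-34214, Pow(Function('S')(-105, z), -1))) = Add(Mul(-14373, Pow(8620, -1)), Mul(-34214, Pow(-163, -1))) = Add(Mul(-14373, Rational(1, 8620)), Mul(-34214, Rational(-1, 163))) = Add(Rational(-14373, 8620), Rational(34214, 163)) = Rational(292581881, 1405060)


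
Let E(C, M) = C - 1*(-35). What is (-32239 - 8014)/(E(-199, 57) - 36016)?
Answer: 40253/36180 ≈ 1.1126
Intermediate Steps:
E(C, M) = 35 + C (E(C, M) = C + 35 = 35 + C)
(-32239 - 8014)/(E(-199, 57) - 36016) = (-32239 - 8014)/((35 - 199) - 36016) = -40253/(-164 - 36016) = -40253/(-36180) = -40253*(-1/36180) = 40253/36180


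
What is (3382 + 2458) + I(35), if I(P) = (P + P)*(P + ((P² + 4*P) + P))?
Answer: 106290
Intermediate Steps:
I(P) = 2*P*(P² + 6*P) (I(P) = (2*P)*(P + (P² + 5*P)) = (2*P)*(P² + 6*P) = 2*P*(P² + 6*P))
(3382 + 2458) + I(35) = (3382 + 2458) + 2*35²*(6 + 35) = 5840 + 2*1225*41 = 5840 + 100450 = 106290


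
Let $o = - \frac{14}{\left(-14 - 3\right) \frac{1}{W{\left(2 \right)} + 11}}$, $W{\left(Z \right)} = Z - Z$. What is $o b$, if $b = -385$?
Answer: $- \frac{59290}{17} \approx -3487.6$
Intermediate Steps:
$W{\left(Z \right)} = 0$
$o = \frac{154}{17}$ ($o = - \frac{14}{\left(-14 - 3\right) \frac{1}{0 + 11}} = - \frac{14}{\left(-17\right) \frac{1}{11}} = - \frac{14}{- \frac{17}{11}} = \left(-14\right) \left(- \frac{11}{17}\right) = \frac{154}{17} \approx 9.0588$)
$o b = \frac{154}{17} \left(-385\right) = - \frac{59290}{17}$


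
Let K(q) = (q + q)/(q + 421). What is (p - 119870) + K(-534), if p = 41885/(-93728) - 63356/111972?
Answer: -35536705919968229/296481253152 ≈ -1.1986e+5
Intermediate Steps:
p = -2657044597/2623727904 (p = 41885*(-1/93728) - 63356*1/111972 = -41885/93728 - 15839/27993 = -2657044597/2623727904 ≈ -1.0127)
K(q) = 2*q/(421 + q) (K(q) = (2*q)/(421 + q) = 2*q/(421 + q))
(p - 119870) + K(-534) = (-2657044597/2623727904 - 119870) + 2*(-534)/(421 - 534) = -314508920897077/2623727904 + 2*(-534)/(-113) = -314508920897077/2623727904 + 2*(-534)*(-1/113) = -314508920897077/2623727904 + 1068/113 = -35536705919968229/296481253152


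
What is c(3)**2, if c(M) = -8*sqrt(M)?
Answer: 192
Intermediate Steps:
c(3)**2 = (-8*sqrt(3))**2 = 192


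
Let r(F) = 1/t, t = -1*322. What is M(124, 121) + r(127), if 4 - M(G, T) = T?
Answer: -37675/322 ≈ -117.00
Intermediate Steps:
t = -322
M(G, T) = 4 - T
r(F) = -1/322 (r(F) = 1/(-322) = -1/322)
M(124, 121) + r(127) = (4 - 1*121) - 1/322 = (4 - 121) - 1/322 = -117 - 1/322 = -37675/322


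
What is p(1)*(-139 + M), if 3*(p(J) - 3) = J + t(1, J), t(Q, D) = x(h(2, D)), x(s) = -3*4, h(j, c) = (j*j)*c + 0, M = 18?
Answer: 242/3 ≈ 80.667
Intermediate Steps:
h(j, c) = c*j**2 (h(j, c) = j**2*c + 0 = c*j**2 + 0 = c*j**2)
x(s) = -12
t(Q, D) = -12
p(J) = -1 + J/3 (p(J) = 3 + (J - 12)/3 = 3 + (-12 + J)/3 = 3 + (-4 + J/3) = -1 + J/3)
p(1)*(-139 + M) = (-1 + (1/3)*1)*(-139 + 18) = (-1 + 1/3)*(-121) = -2/3*(-121) = 242/3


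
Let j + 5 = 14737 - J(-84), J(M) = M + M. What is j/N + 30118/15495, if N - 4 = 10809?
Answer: 556541434/167547435 ≈ 3.3217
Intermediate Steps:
N = 10813 (N = 4 + 10809 = 10813)
J(M) = 2*M
j = 14900 (j = -5 + (14737 - 2*(-84)) = -5 + (14737 - 1*(-168)) = -5 + (14737 + 168) = -5 + 14905 = 14900)
j/N + 30118/15495 = 14900/10813 + 30118/15495 = 556541434/167547435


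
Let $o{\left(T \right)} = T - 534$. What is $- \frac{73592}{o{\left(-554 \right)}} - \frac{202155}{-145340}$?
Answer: $\frac{68223787}{988312} \approx 69.031$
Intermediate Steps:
$o{\left(T \right)} = -534 + T$
$- \frac{73592}{o{\left(-554 \right)}} - \frac{202155}{-145340} = - \frac{73592}{-534 - 554} - \frac{202155}{-145340} = - \frac{73592}{-1088} - - \frac{40431}{29068} = \left(-73592\right) \left(- \frac{1}{1088}\right) + \frac{40431}{29068} = \frac{9199}{136} + \frac{40431}{29068} = \frac{68223787}{988312}$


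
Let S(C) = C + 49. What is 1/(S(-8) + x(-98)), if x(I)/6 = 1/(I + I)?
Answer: 98/4015 ≈ 0.024408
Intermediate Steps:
x(I) = 3/I (x(I) = 6/(I + I) = 6/((2*I)) = 6*(1/(2*I)) = 3/I)
S(C) = 49 + C
1/(S(-8) + x(-98)) = 1/((49 - 8) + 3/(-98)) = 1/(41 + 3*(-1/98)) = 1/(41 - 3/98) = 1/(4015/98) = 98/4015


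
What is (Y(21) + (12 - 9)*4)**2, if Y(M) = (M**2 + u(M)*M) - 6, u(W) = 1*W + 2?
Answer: 864900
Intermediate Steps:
u(W) = 2 + W (u(W) = W + 2 = 2 + W)
Y(M) = -6 + M**2 + M*(2 + M) (Y(M) = (M**2 + (2 + M)*M) - 6 = (M**2 + M*(2 + M)) - 6 = -6 + M**2 + M*(2 + M))
(Y(21) + (12 - 9)*4)**2 = ((-6 + 2*21 + 2*21**2) + (12 - 9)*4)**2 = ((-6 + 42 + 2*441) + 3*4)**2 = ((-6 + 42 + 882) + 12)**2 = (918 + 12)**2 = 930**2 = 864900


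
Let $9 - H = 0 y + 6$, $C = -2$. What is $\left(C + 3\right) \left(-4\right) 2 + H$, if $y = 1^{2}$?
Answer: $-5$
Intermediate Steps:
$y = 1$
$H = 3$ ($H = 9 - \left(0 \cdot 1 + 6\right) = 9 - \left(0 + 6\right) = 9 - 6 = 3$)
$\left(C + 3\right) \left(-4\right) 2 + H = \left(-2 + 3\right) \left(-4\right) 2 + 3 = 1 \left(-4\right) 2 + 3 = \left(-4\right) 2 + 3 = -8 + 3 = -5$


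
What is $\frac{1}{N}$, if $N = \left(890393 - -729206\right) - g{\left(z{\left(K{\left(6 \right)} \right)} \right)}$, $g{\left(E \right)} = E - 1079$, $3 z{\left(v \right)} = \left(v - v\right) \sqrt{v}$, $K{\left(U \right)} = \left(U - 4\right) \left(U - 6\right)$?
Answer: $\frac{1}{1620678} \approx 6.1703 \cdot 10^{-7}$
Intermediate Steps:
$K{\left(U \right)} = \left(-6 + U\right) \left(-4 + U\right)$ ($K{\left(U \right)} = \left(-4 + U\right) \left(-6 + U\right) = \left(-6 + U\right) \left(-4 + U\right)$)
$z{\left(v \right)} = 0$ ($z{\left(v \right)} = \frac{\left(v - v\right) \sqrt{v}}{3} = \frac{0 \sqrt{v}}{3} = \frac{1}{3} \cdot 0 = 0$)
$g{\left(E \right)} = -1079 + E$
$N = 1620678$ ($N = \left(890393 - -729206\right) - \left(-1079 + 0\right) = \left(890393 + 729206\right) - -1079 = 1619599 + 1079 = 1620678$)
$\frac{1}{N} = \frac{1}{1620678}$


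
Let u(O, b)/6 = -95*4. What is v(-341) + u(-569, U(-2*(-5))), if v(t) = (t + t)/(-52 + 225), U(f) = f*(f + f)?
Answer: -395122/173 ≈ -2283.9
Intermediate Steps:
U(f) = 2*f² (U(f) = f*(2*f) = 2*f²)
u(O, b) = -2280 (u(O, b) = 6*(-95*4) = 6*(-380) = -2280)
v(t) = 2*t/173 (v(t) = (2*t)/173 = (2*t)*(1/173) = 2*t/173)
v(-341) + u(-569, U(-2*(-5))) = (2/173)*(-341) - 2280 = -682/173 - 2280 = -395122/173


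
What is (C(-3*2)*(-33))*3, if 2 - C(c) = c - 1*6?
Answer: -1386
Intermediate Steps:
C(c) = 8 - c (C(c) = 2 - (c - 1*6) = 2 - (c - 6) = 2 - (-6 + c) = 2 + (6 - c) = 8 - c)
(C(-3*2)*(-33))*3 = ((8 - (-3)*2)*(-33))*3 = ((8 - 1*(-6))*(-33))*3 = ((8 + 6)*(-33))*3 = (14*(-33))*3 = -462*3 = -1386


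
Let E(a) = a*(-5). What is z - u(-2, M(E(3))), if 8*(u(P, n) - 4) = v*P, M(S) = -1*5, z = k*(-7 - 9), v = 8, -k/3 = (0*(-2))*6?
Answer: -2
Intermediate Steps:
k = 0 (k = -3*0*(-2)*6 = -0*6 = -3*0 = 0)
E(a) = -5*a
z = 0 (z = 0*(-7 - 9) = 0*(-16) = 0)
M(S) = -5
u(P, n) = 4 + P (u(P, n) = 4 + (8*P)/8 = 4 + P)
z - u(-2, M(E(3))) = 0 - (4 - 2) = 0 - 1*2 = 0 - 2 = -2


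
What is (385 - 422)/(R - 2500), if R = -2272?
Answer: 37/4772 ≈ 0.0077536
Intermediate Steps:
(385 - 422)/(R - 2500) = (385 - 422)/(-2272 - 2500) = -37/(-4772) = -37*(-1/4772) = 37/4772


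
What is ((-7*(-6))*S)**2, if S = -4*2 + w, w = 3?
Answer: 44100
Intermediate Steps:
S = -5 (S = -4*2 + 3 = -8 + 3 = -5)
((-7*(-6))*S)**2 = (-7*(-6)*(-5))**2 = (42*(-5))**2 = (-210)**2 = 44100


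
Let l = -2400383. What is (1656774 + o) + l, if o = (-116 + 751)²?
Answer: -340384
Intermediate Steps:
o = 403225 (o = 635² = 403225)
(1656774 + o) + l = (1656774 + 403225) - 2400383 = 2059999 - 2400383 = -340384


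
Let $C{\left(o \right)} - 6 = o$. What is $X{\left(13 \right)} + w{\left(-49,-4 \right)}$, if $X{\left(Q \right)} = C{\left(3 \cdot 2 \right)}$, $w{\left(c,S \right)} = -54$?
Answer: $-42$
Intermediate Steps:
$C{\left(o \right)} = 6 + o$
$X{\left(Q \right)} = 12$ ($X{\left(Q \right)} = 6 + 3 \cdot 2 = 6 + 6 = 12$)
$X{\left(13 \right)} + w{\left(-49,-4 \right)} = 12 - 54 = -42$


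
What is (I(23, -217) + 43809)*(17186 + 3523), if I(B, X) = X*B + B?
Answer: 804358269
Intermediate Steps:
I(B, X) = B + B*X (I(B, X) = B*X + B = B + B*X)
(I(23, -217) + 43809)*(17186 + 3523) = (23*(1 - 217) + 43809)*(17186 + 3523) = (23*(-216) + 43809)*20709 = (-4968 + 43809)*20709 = 38841*20709 = 804358269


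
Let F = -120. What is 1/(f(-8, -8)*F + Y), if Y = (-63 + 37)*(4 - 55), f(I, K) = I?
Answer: 1/2286 ≈ 0.00043745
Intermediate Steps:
Y = 1326 (Y = -26*(-51) = 1326)
1/(f(-8, -8)*F + Y) = 1/(-8*(-120) + 1326) = 1/(960 + 1326) = 1/2286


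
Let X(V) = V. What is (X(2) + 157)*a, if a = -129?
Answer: -20511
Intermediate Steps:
(X(2) + 157)*a = (2 + 157)*(-129) = 159*(-129) = -20511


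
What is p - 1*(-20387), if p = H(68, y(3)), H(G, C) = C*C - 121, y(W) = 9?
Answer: 20347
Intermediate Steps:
H(G, C) = -121 + C² (H(G, C) = C² - 121 = -121 + C²)
p = -40 (p = -121 + 9² = -121 + 81 = -40)
p - 1*(-20387) = -40 - 1*(-20387) = -40 + 20387 = 20347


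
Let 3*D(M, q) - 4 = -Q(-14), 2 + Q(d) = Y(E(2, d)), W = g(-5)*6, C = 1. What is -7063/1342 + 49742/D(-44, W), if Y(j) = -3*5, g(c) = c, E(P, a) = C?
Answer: 9529189/1342 ≈ 7100.7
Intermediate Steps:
E(P, a) = 1
Y(j) = -15
W = -30 (W = -5*6 = -30)
Q(d) = -17 (Q(d) = -2 - 15 = -17)
D(M, q) = 7 (D(M, q) = 4/3 + (-1*(-17))/3 = 4/3 + (⅓)*17 = 4/3 + 17/3 = 7)
-7063/1342 + 49742/D(-44, W) = -7063/1342 + 49742/7 = -7063*1/1342 + 49742*(⅐) = -7063/1342 + 7106 = 9529189/1342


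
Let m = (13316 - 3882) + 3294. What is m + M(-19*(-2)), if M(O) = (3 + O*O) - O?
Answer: 14137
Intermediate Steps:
m = 12728 (m = 9434 + 3294 = 12728)
M(O) = 3 + O**2 - O (M(O) = (3 + O**2) - O = 3 + O**2 - O)
m + M(-19*(-2)) = 12728 + (3 + (-19*(-2))**2 - (-19)*(-2)) = 12728 + (3 + 38**2 - 1*38) = 12728 + (3 + 1444 - 38) = 12728 + 1409 = 14137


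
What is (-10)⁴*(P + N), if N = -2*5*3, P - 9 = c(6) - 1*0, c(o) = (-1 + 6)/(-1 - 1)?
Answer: -235000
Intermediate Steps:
c(o) = -5/2 (c(o) = 5/(-2) = 5*(-½) = -5/2)
P = 13/2 (P = 9 + (-5/2 - 1*0) = 9 + (-5/2 + 0) = 9 - 5/2 = 13/2 ≈ 6.5000)
N = -30 (N = -10*3 = -30)
(-10)⁴*(P + N) = (-10)⁴*(13/2 - 30) = 10000*(-47/2) = -235000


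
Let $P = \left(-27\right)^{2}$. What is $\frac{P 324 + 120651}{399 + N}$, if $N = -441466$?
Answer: $- \frac{356847}{441067} \approx -0.80905$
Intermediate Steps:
$P = 729$
$\frac{P 324 + 120651}{399 + N} = \frac{729 \cdot 324 + 120651}{399 - 441466} = \frac{236196 + 120651}{-441067} = 356847 \left(- \frac{1}{441067}\right) = - \frac{356847}{441067}$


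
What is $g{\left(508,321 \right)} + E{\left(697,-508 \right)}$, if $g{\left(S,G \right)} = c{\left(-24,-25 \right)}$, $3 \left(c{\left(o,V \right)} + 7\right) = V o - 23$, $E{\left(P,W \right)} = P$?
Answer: $\frac{2647}{3} \approx 882.33$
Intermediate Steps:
$c{\left(o,V \right)} = - \frac{44}{3} + \frac{V o}{3}$ ($c{\left(o,V \right)} = -7 + \frac{V o - 23}{3} = -7 + \frac{-23 + V o}{3} = -7 + \left(- \frac{23}{3} + \frac{V o}{3}\right) = - \frac{44}{3} + \frac{V o}{3}$)
$g{\left(S,G \right)} = \frac{556}{3}$ ($g{\left(S,G \right)} = - \frac{44}{3} + \frac{1}{3} \left(-25\right) \left(-24\right) = - \frac{44}{3} + 200 = \frac{556}{3}$)
$g{\left(508,321 \right)} + E{\left(697,-508 \right)} = \frac{556}{3} + 697 = \frac{2647}{3}$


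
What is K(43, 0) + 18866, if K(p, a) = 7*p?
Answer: 19167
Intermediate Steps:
K(43, 0) + 18866 = 7*43 + 18866 = 301 + 18866 = 19167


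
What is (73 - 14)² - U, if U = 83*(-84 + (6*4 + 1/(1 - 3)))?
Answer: 17005/2 ≈ 8502.5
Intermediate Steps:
U = -10043/2 (U = 83*(-84 + (24 + 1/(-2))) = 83*(-84 + (24 - ½)) = 83*(-84 + 47/2) = 83*(-121/2) = -10043/2 ≈ -5021.5)
(73 - 14)² - U = (73 - 14)² - 1*(-10043/2) = 59² + 10043/2 = 3481 + 10043/2 = 17005/2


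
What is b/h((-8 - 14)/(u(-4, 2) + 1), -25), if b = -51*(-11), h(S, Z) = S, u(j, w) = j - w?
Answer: 255/2 ≈ 127.50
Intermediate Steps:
b = 561
b/h((-8 - 14)/(u(-4, 2) + 1), -25) = 561/(((-8 - 14)/((-4 - 1*2) + 1))) = 561/((-22/((-4 - 2) + 1))) = 561/((-22/(-6 + 1))) = 561/((-22/(-5))) = 561/((-22*(-⅕))) = 561/(22/5) = 561*(5/22) = 255/2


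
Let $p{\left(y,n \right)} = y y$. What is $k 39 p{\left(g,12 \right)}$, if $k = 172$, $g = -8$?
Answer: $429312$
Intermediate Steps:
$p{\left(y,n \right)} = y^{2}$
$k 39 p{\left(g,12 \right)} = 172 \cdot 39 \left(-8\right)^{2} = 6708 \cdot 64 = 429312$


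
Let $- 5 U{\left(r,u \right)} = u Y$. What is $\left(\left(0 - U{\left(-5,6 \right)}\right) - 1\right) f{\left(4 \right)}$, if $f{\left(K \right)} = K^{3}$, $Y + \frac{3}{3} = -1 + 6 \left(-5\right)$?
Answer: $- \frac{12608}{5} \approx -2521.6$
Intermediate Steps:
$Y = -32$ ($Y = -1 + \left(-1 + 6 \left(-5\right)\right) = -1 - 31 = -32$)
$U{\left(r,u \right)} = \frac{32 u}{5}$ ($U{\left(r,u \right)} = - \frac{u \left(-32\right)}{5} = - \frac{\left(-32\right) u}{5} = \frac{32 u}{5}$)
$\left(\left(0 - U{\left(-5,6 \right)}\right) - 1\right) f{\left(4 \right)} = \left(\left(0 - \frac{32}{5} \cdot 6\right) - 1\right) 4^{3} = \left(\left(0 - \frac{192}{5}\right) - 1\right) 64 = \left(- \frac{192}{5} - 1\right) 64 = \left(- \frac{197}{5}\right) 64 = - \frac{12608}{5}$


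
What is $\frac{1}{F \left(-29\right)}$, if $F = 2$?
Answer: $- \frac{1}{58} \approx -0.017241$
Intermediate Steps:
$\frac{1}{F \left(-29\right)} = \frac{1}{2 \left(-29\right)} = \frac{1}{-58} = - \frac{1}{58}$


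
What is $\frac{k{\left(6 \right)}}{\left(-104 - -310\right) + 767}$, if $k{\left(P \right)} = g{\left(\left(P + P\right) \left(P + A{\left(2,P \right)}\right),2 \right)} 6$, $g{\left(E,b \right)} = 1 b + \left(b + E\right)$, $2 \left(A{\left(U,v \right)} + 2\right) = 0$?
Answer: $\frac{312}{973} \approx 0.32066$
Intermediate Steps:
$A{\left(U,v \right)} = -2$ ($A{\left(U,v \right)} = -2 + \frac{1}{2} \cdot 0 = -2 + 0 = -2$)
$g{\left(E,b \right)} = E + 2 b$ ($g{\left(E,b \right)} = b + \left(E + b\right) = E + 2 b$)
$k{\left(P \right)} = 24 + 12 P \left(-2 + P\right)$ ($k{\left(P \right)} = \left(\left(P + P\right) \left(P - 2\right) + 2 \cdot 2\right) 6 = \left(2 P \left(-2 + P\right) + 4\right) 6 = \left(4 + 2 P \left(-2 + P\right)\right) 6 = 24 + 12 P \left(-2 + P\right)$)
$\frac{k{\left(6 \right)}}{\left(-104 - -310\right) + 767} = \frac{24 + 12 \cdot 6 \left(-2 + 6\right)}{\left(-104 - -310\right) + 767} = \frac{24 + 12 \cdot 6 \cdot 4}{\left(-104 + 310\right) + 767} = \frac{24 + 288}{206 + 767} = \frac{312}{973}$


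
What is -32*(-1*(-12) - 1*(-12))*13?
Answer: -9984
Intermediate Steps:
-32*(-1*(-12) - 1*(-12))*13 = -32*(12 + 12)*13 = -32*24*13 = -768*13 = -9984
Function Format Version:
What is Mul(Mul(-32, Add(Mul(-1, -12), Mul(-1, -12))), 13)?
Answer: -9984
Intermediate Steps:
Mul(Mul(-32, Add(Mul(-1, -12), Mul(-1, -12))), 13) = Mul(Mul(-32, Add(12, 12)), 13) = Mul(Mul(-32, 24), 13) = Mul(-768, 13) = -9984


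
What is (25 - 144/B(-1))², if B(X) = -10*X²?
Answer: 38809/25 ≈ 1552.4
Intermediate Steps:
(25 - 144/B(-1))² = (25 - 144/((-10*(-1)²)))² = (25 - 144/((-10*1)))² = (25 - 144/(-10))² = (25 - 144*(-⅒))² = (25 + 72/5)² = (197/5)² = 38809/25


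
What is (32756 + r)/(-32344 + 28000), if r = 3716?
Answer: -4559/543 ≈ -8.3960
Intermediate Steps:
(32756 + r)/(-32344 + 28000) = (32756 + 3716)/(-32344 + 28000) = 36472/(-4344) = 36472*(-1/4344) = -4559/543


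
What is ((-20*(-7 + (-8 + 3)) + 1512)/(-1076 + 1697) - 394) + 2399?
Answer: 415619/207 ≈ 2007.8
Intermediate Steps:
((-20*(-7 + (-8 + 3)) + 1512)/(-1076 + 1697) - 394) + 2399 = ((-20*(-7 - 5) + 1512)/621 - 394) + 2399 = ((-20*(-12) + 1512)*(1/621) - 394) + 2399 = ((240 + 1512)*(1/621) - 394) + 2399 = (1752*(1/621) - 394) + 2399 = (584/207 - 394) + 2399 = -80974/207 + 2399 = 415619/207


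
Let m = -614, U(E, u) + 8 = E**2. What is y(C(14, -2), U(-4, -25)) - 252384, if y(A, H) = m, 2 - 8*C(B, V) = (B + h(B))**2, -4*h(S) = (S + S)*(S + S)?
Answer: -252998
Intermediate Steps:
h(S) = -S**2 (h(S) = -(S + S)*(S + S)/4 = -2*S*2*S/4 = -S**2)
U(E, u) = -8 + E**2
C(B, V) = 1/4 - (B - B**2)**2/8
y(A, H) = -614
y(C(14, -2), U(-4, -25)) - 252384 = -614 - 252384 = -252998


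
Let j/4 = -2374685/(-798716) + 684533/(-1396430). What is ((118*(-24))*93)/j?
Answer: -12239861697099120/461555652487 ≈ -26519.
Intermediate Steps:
j = 1384666957461/139418872985 (j = 4*(-2374685/(-798716) + 684533/(-1396430)) = 4*(-2374685*(-1/798716) + 684533*(-1/1396430)) = 4*(2374685/798716 - 684533/1396430) = 4*(1384666957461/557675491940) = 1384666957461/139418872985 ≈ 9.9317)
((118*(-24))*93)/j = ((118*(-24))*93)/(1384666957461/139418872985) = -2832*93*(139418872985/1384666957461) = -263376*139418872985/1384666957461 = -12239861697099120/461555652487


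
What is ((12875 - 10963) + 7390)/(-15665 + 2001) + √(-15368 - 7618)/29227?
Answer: -4651/6832 + 3*I*√2554/29227 ≈ -0.68077 + 0.0051874*I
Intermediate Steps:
((12875 - 10963) + 7390)/(-15665 + 2001) + √(-15368 - 7618)/29227 = (1912 + 7390)/(-13664) + √(-22986)*(1/29227) = 9302*(-1/13664) + (3*I*√2554)*(1/29227) = -4651/6832 + 3*I*√2554/29227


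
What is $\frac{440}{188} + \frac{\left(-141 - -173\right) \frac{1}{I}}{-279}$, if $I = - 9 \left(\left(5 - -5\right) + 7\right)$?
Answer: $\frac{4697074}{2006289} \approx 2.3412$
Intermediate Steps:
$I = -153$ ($I = - 9 \left(\left(5 + 5\right) + 7\right) = - 9 \left(10 + 7\right) = \left(-9\right) 17 = -153$)
$\frac{440}{188} + \frac{\left(-141 - -173\right) \frac{1}{I}}{-279} = \frac{440}{188} + \frac{\left(-141 - -173\right) \frac{1}{-153}}{-279} = 440 \cdot \frac{1}{188} + \left(-141 + 173\right) \left(- \frac{1}{153}\right) \left(- \frac{1}{279}\right) = \frac{110}{47} + 32 \left(- \frac{1}{153}\right) \left(- \frac{1}{279}\right) = \frac{110}{47} - - \frac{32}{42687} = \frac{110}{47} + \frac{32}{42687} = \frac{4697074}{2006289}$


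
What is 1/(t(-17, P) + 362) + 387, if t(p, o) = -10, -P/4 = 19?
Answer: 136225/352 ≈ 387.00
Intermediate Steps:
P = -76 (P = -4*19 = -76)
1/(t(-17, P) + 362) + 387 = 1/(-10 + 362) + 387 = 1/352 + 387 = 136225/352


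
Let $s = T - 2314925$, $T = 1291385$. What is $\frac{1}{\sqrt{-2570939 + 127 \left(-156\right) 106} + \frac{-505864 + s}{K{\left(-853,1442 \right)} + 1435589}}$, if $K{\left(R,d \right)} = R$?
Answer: $- \frac{137143186084}{600945384967993617} - \frac{128654211856 i \sqrt{4671011}}{600945384967993617} \approx -2.2821 \cdot 10^{-7} - 0.00046269 i$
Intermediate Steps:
$s = -1023540$ ($s = 1291385 - 2314925 = -1023540$)
$\frac{1}{\sqrt{-2570939 + 127 \left(-156\right) 106} + \frac{-505864 + s}{K{\left(-853,1442 \right)} + 1435589}} = \frac{1}{\sqrt{-2570939 + 127 \left(-156\right) 106} + \frac{-505864 - 1023540}{-853 + 1435589}} = \frac{1}{\sqrt{-2570939 - 2100072} - \frac{1529404}{1434736}} = \frac{1}{\sqrt{-2570939 - 2100072} - \frac{382351}{358684}} = \frac{1}{\sqrt{-4671011} - \frac{382351}{358684}} = \frac{1}{i \sqrt{4671011} - \frac{382351}{358684}} = \frac{1}{- \frac{382351}{358684} + i \sqrt{4671011}}$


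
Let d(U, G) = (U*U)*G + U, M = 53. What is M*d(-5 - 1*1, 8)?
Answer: 14946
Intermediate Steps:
d(U, G) = U + G*U² (d(U, G) = U²*G + U = G*U² + U = U + G*U²)
M*d(-5 - 1*1, 8) = 53*((-5 - 1*1)*(1 + 8*(-5 - 1*1))) = 53*((-5 - 1)*(1 + 8*(-5 - 1))) = 53*(-6*(1 + 8*(-6))) = 53*(-6*(1 - 48)) = 53*(-6*(-47)) = 53*282 = 14946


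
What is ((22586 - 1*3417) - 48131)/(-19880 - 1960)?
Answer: 4827/3640 ≈ 1.3261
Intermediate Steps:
((22586 - 1*3417) - 48131)/(-19880 - 1960) = ((22586 - 3417) - 48131)/(-21840) = (19169 - 48131)*(-1/21840) = -28962*(-1/21840) = 4827/3640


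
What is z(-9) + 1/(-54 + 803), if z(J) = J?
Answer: -6740/749 ≈ -8.9987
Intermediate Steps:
z(-9) + 1/(-54 + 803) = -9 + 1/(-54 + 803) = -9 + 1/749 = -6740/749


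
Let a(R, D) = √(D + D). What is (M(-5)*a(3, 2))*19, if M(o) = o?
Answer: -190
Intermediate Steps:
a(R, D) = √2*√D (a(R, D) = √(2*D) = √2*√D)
(M(-5)*a(3, 2))*19 = -5*√2*√2*19 = -5*2*19 = -10*19 = -190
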